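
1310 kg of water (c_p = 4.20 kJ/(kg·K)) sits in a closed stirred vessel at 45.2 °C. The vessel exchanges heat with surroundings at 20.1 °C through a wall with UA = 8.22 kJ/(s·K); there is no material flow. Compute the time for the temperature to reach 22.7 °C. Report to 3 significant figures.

Energy balance: M c_p dT/dt = −UA(T − T_amb).
τ = M c_p/UA = 669.34 s; T_ss = T_amb = 20.100 °C.
T(t) = T_ss + (T₀ − T_ss)e^(−t/τ); set T = 22.7:
t = −τ ln[(T − T_ss)/(T₀ − T_ss)] = −669.34 · ln(0.10359) = 1517.6 s.

1520 s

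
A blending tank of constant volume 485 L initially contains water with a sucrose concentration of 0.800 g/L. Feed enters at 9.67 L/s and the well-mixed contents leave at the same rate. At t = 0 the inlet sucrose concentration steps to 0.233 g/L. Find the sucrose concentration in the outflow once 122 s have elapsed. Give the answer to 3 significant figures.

Accumulation = in − out for the solute gives V dC/dt = Q(C_in − C).
Rewrite as dC/dt + C/τ = C_in/τ, τ = V/Q = 50.155 s.
Integrating: C(t) = C_in + (C₀ − C_in) e^(−t/τ).
C(122) = 0.233 + (0.800 − 0.233)·e^(−122/50.155) = 0.233 + (0.56700)·0.087821 = 0.28279 g/L.

0.283 g/L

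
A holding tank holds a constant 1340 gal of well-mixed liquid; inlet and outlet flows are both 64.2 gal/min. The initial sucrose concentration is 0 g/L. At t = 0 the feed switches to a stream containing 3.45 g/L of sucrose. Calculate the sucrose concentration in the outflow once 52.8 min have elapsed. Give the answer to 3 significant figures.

Species balance on the tank: V dC/dt = Q(C_in − C).
Rewrite as dC/dt + C/τ = C_in/τ, τ = V/Q = 20.872 min.
Solution: C(t) = C_in + (C₀ − C_in) e^(−t/τ).
C(52.8) = 3.45 + (0 − 3.45)·e^(−52.8/20.872) = 3.45 + (-3.4500)·0.079685 = 3.1751 g/L.

3.18 g/L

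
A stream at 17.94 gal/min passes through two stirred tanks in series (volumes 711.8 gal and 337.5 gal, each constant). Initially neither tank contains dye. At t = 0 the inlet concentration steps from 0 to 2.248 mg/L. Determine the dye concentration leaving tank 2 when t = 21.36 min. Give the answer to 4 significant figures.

Species balance on tank i: dCᵢ/dt = (Cᵢ₋₁ − Cᵢ)/τᵢ with τᵢ = Vᵢ/Q.
τ₁ = 711.8/17.94 = 39.6767 min; τ₂ = 337.5/17.94 = 18.8127 min.
Tank 1: C₁ = C_in(1 − e^(−t/τ₁)). Tank 2 (τ₁ ≠ τ₂): C₂ = C_in[1 − (τ₁ e^(−t/τ₁) − τ₂ e^(−t/τ₂))/(τ₁ − τ₂)].
At t = 21.36: e^(−t/τ₁) = 0.583710, e^(−t/τ₂) = 0.321293.
C₂ = 2.248·[1 − (39.6767·0.583710 − 18.8127·0.321293)/(20.8640)] = 2.248·0.179673 = 0.403905 mg/L.

0.4039 mg/L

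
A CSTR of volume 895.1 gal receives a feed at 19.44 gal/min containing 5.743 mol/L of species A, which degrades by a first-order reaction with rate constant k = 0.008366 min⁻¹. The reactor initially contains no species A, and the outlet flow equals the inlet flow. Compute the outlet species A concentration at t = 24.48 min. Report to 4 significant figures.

Accumulation = in − out − consumed: V dC/dt = Q C_in − Q C − k V C.
This is linear with rate a = Q/V + k = 0.0300842 min⁻¹.
C_ss = Q C_in/(Q + kV) = 4.14595 mol/L; C(t) = C_ss + (C₀ − C_ss) e^(−a t).
C(24.48) = 4.14595 + (-4.14595)·e^(−0.0300842·24.48) = 4.14595 + (-4.14595)·0.478805 = 2.16085 mol/L.

2.161 mol/L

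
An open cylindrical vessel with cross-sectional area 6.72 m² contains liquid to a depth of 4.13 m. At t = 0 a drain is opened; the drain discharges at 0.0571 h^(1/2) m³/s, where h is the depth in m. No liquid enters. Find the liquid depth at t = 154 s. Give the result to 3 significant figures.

1.90 m

A dh/dt = −Q_out = −0.0571 √h.
This is separable: 2 d(√h)/dt = −0.0571/A, so √h = √h₀ − (0.0571/(2A)) t.
√h = √4.13 − 0.0571·154/(2·6.72) = 2.0322 − 0.65427 = 1.3780.
h = 1.3780² = 1.8988 m.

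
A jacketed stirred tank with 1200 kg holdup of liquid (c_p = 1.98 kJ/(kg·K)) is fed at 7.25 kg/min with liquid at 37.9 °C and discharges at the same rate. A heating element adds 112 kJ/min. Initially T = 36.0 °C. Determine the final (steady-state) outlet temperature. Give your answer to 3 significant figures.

First-law balance (no shaft work): M c_p dT/dt = ṁ c_p (T_in − T) + 112.
At steady state dT/dt = 0 ⇒ T_ss = T_in + Q̇/(ṁ c_p) = 37.9 + 112/(7.25·1.98) = 45.702 °C.

45.7 °C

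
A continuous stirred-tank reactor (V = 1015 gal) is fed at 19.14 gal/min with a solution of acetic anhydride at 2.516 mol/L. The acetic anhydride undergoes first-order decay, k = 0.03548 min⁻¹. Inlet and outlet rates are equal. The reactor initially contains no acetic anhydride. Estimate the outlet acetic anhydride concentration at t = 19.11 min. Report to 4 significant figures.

V dC/dt = Q(C_in − C) − k V C.
dC/dt = (Q/V) C_in − (Q/V + k) C; effective rate a = Q/V + k = 0.0188571 + 0.03548 = 0.0543371 min⁻¹.
C_ss = Q C_in/(Q + kV) = 0.873152 mol/L; C(t) = C_ss + (C₀ − C_ss) e^(−a t).
C(19.11) = 0.873152 + (-0.873152)·e^(−0.0543371·19.11) = 0.873152 + (-0.873152)·0.354027 = 0.564033 mol/L.

0.5640 mol/L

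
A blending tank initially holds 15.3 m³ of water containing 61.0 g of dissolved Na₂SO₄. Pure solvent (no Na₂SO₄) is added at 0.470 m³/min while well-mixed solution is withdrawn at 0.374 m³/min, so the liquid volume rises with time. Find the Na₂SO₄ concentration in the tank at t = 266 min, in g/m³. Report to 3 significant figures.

Let m(t) be the amount of Na₂SO₄. Volume: V(t) = V₀ + (Q_in − Q_out) t = 15.3 + 0.096000 t; V(266) = 40.836 m³.
Solute balance: dm/dt = 0 − Q_out C = −Q_out m/V(t).
dm/m = −Q_out dt/(V₀ + 0.096000 t); integrating gives ln(m/m₀) = −(Q_out/(Q_in−Q_out)) ln(V/V₀).
m = m₀ (V₀/V)^(Q_out/(Q_in−Q_out)) = 61.0 × (15.3/40.836)^(3.8958) = 1.3315 g.
C = m/V = 1.3315/40.836 = 0.032606 g/m³.

0.0326 g/m³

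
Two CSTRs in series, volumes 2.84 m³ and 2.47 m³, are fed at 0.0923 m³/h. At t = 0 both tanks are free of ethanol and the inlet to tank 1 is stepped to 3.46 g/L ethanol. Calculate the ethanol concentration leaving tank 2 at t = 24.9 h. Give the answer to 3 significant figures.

Time constants: τᵢ = Vᵢ/Q for each well-mixed tank.
τ₁ = 2.84/0.0923 = 30.769 h; τ₂ = 2.47/0.0923 = 26.761 h.
Tank 1: C₁ = C_in(1 − e^(−t/τ₁)). Tank 2 (τ₁ ≠ τ₂): C₂ = C_in[1 − (τ₁ e^(−t/τ₁) − τ₂ e^(−t/τ₂))/(τ₁ − τ₂)].
At t = 24.9: e^(−t/τ₁) = 0.44519, e^(−t/τ₂) = 0.39437.
C₂ = 3.46·[1 − (30.769·0.44519 − 26.761·0.39437)/(4.0087)] = 3.46·0.21552 = 0.74569 g/L.

0.746 g/L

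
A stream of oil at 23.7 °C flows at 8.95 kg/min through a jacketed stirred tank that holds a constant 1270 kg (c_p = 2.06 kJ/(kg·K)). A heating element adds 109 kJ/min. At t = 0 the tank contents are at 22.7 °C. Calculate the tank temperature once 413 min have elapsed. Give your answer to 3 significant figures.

First-law balance (no shaft work): M c_p dT/dt = ṁ c_p (T_in − T) + 109.
Rearrange: dT/dt = (T_ss − T)/τ with τ = M/ṁ = 141.90 min and T_ss = T_in + Q̇/(ṁ c_p) = 29.612 °C.
T approaches T_ss exponentially: T(t) = T_ss + (T₀ − T_ss) e^(−t/τ).
T(413) = 29.612 + (-6.9120)·e^(−413/141.90) = 29.612 + (-6.9120)·0.054448 = 29.236 °C.

29.2 °C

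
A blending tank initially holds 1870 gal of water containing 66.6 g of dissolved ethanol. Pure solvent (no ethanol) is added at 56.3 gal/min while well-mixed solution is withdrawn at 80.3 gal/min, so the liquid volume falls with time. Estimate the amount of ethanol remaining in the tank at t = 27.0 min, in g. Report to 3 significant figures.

Total volume: dV/dt = Q_in − Q_out = -24.000 gal/min, so V(t) = 1870 − 24.000 t and V(27.0) = 1222.0 gal.
Species balance (pure solvent in): dm/dt = −Q_out · m/V(t).
Separate: dm/m = −Q_out dt/V(t) ⇒ ln(m/m₀) = −(Q_out/(Q_in−Q_out)) ln(V/V₀).
m = m₀ (V₀/V)^(Q_out/(Q_in−Q_out)) = 66.6 × (1870/1222.0)^(-3.3458) = 16.042 g.

16.0 g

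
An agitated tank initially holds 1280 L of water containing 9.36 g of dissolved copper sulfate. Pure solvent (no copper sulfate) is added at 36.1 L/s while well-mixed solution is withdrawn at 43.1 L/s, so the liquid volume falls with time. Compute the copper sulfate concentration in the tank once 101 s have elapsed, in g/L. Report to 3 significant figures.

Let m(t) be the amount of copper sulfate. Volume: V(t) = V₀ + (Q_in − Q_out) t = 1280 − 7.0000 t; V(101) = 573.00 L.
Solute balance: dm/dt = 0 − Q_out C = −Q_out m/V(t).
dm/m = −Q_out dt/(V₀ − 7.0000 t); integrating gives ln(m/m₀) = −(Q_out/(Q_in−Q_out)) ln(V/V₀).
m = m₀ (V₀/V)^(Q_out/(Q_in−Q_out)) = 9.36 × (1280/573.00)^(-6.1571) = 0.066388 g.
C = m/V = 0.066388/573.00 = 0.00011586 g/L.

0.000116 g/L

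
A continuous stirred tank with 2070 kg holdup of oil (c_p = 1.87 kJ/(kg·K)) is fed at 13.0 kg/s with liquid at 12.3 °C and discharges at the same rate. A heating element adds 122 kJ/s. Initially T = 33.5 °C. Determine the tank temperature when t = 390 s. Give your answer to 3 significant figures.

M c_p dT/dt = ṁ c_p (T_in − T) + Q̇.
τ = M/ṁ = 159.23 s; T_ss = T_in + Q̇/(ṁ c_p) = 12.3 + 122/(13.0·1.87) = 17.319 °C.
Solution: T(t) = T_ss + (T₀ − T_ss) e^(−t/τ).
T(390) = 17.319 + (16.181)·e^(−390/159.23) = 17.319 + (16.181)·0.086356 = 18.716 °C.

18.7 °C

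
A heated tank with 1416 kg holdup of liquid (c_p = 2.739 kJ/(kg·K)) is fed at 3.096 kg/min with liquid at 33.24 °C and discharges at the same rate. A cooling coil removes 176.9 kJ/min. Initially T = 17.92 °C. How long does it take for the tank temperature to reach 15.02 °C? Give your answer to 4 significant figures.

338.9 min

M c_p dT/dt = ṁ c_p (T_in − T) − Q̇.
τ = M/ṁ = 457.364 min; T_ss = T_in − Q̇/(ṁ c_p) = 12.3790 °C.
T(t) = T_ss + (T₀ − T_ss) e^(−t/τ). Set T = 15.02:
e^(−t/τ) = (15.02 − 12.3790)/(17.92 − 12.3790) = 0.476628
t = −457.364 · ln(0.476628) = 338.916 min.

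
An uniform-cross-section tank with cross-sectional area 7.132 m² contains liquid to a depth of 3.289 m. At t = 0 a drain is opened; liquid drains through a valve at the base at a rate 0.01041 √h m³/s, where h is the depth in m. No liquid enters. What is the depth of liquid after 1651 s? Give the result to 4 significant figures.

0.3704 m

A dh/dt = −Q_out = −0.01041 √h.
∫ h^(−1/2) dh = −(0.01041/A) ∫ dt, giving 2√h = 2√h₀ − (0.01041/A) t.
√h = √3.289 − 0.01041·1651/(2·7.132) = 1.81356 − 1.20492 = 0.608645.
h = 0.608645² = 0.370449 m.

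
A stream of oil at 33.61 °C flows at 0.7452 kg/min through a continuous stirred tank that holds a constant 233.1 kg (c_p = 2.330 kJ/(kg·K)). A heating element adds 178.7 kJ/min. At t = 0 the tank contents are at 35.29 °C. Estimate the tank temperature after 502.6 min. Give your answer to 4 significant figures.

M c_p dT/dt = ṁ c_p (T_in − T) + Q̇.
τ = M/ṁ = 312.802 min; T_ss = T_in + Q̇/(ṁ c_p) = 33.61 + 178.7/(0.7452·2.330) = 136.529 °C.
T approaches T_ss exponentially: T(t) = T_ss + (T₀ − T_ss) e^(−t/τ).
T(502.6) = 136.529 + (-101.239)·e^(−502.6/312.802) = 136.529 + (-101.239)·0.200535 = 116.227 °C.

116.2 °C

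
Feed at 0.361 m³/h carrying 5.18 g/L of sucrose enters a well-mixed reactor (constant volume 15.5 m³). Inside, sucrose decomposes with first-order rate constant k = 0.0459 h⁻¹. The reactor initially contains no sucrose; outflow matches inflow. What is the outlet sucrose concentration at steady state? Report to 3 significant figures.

Accumulation = in − out − consumed: V dC/dt = Q C_in − Q C − k V C.
At steady state: 0 = Q C_in − (Q + kV) C_ss, so C_ss = Q C_in/(Q + kV).
C_ss = 0.361·5.18/(0.361 + 0.0459·15.5) = 1.8700/1.0724 = 1.7437 g/L.

1.74 g/L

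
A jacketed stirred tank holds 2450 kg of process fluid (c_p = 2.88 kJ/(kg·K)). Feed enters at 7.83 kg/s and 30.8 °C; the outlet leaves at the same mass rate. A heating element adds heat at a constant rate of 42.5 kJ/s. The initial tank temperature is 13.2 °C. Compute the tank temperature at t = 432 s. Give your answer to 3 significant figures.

27.8 °C

M c_p dT/dt = ṁ c_p (T_in − T) + Q̇.
τ = M/ṁ = 312.90 s; T_ss = T_in + Q̇/(ṁ c_p) = 30.8 + 42.5/(7.83·2.88) = 32.685 °C.
T approaches T_ss exponentially: T(t) = T_ss + (T₀ − T_ss) e^(−t/τ).
T(432) = 32.685 + (-19.485)·e^(−432/312.90) = 32.685 + (-19.485)·0.25142 = 27.786 °C.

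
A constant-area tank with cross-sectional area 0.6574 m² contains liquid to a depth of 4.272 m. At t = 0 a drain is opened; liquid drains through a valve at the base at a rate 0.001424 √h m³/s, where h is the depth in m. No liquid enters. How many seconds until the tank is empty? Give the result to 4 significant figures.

A dh/dt = −Q_out = −0.001424 √h.
This is separable: 2 d(√h)/dt = −0.001424/A, so √h = √h₀ − (0.001424/(2A)) t.
Tank is empty when √h = 0: t_empty = 2A√h₀/0.001424.
t_empty = 2·0.6574·√4.272/0.001424 = 1.31480·2.06688/0.001424 = 1908.38 s.

1908 s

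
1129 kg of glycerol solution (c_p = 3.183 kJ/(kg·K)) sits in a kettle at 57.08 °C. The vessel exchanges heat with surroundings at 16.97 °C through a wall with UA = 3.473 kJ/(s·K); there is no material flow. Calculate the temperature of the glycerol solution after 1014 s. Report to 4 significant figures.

Lumped-capacitance energy balance: M c_p dT/dt = UA(T_amb − T).
dT/dt = (T_ss − T)/τ with T_ss = T_amb = 16.9700 °C, τ = M c_p/UA = 1129·3.183/3.473 = 1034.73 s.
Integrating: T(t) = T_ss + (T₀ − T_ss) e^(−t/τ).
T(1014) = 16.9700 + (40.1100)·0.375323 = 32.0242 °C.

32.02 °C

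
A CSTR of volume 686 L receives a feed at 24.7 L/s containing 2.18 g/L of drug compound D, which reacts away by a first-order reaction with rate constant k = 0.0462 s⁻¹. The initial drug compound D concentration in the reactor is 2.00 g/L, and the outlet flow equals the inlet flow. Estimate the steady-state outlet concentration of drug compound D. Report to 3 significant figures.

Accumulation = in − out − consumed: V dC/dt = Q C_in − Q C − k V C.
Steady state (dC/dt = 0): C_ss = Q C_in/(Q + kV) = C_in/(1 + kV/Q).
C_ss = 24.7·2.18/(24.7 + 0.0462·686) = 53.846/56.393 = 0.95483 g/L.

0.955 g/L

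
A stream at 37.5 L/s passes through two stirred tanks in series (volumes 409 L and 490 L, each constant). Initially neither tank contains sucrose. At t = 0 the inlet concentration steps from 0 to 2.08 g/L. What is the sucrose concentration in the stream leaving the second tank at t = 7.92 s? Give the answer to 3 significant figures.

0.297 g/L

Species balance on tank i: dCᵢ/dt = (Cᵢ₋₁ − Cᵢ)/τᵢ with τᵢ = Vᵢ/Q.
τ₁ = 409/37.5 = 10.907 s; τ₂ = 490/37.5 = 13.067 s.
Tank 1: C₁ = C_in(1 − e^(−t/τ₁)). Tank 2 (τ₁ ≠ τ₂): C₂ = C_in[1 − (τ₁ e^(−t/τ₁) − τ₂ e^(−t/τ₂))/(τ₁ − τ₂)].
At t = 7.92: e^(−t/τ₁) = 0.48376, e^(−t/τ₂) = 0.54546.
C₂ = 2.08·[1 − (10.907·0.48376 − 13.067·0.54546)/(-2.1600)] = 2.08·0.14299 = 0.29743 g/L.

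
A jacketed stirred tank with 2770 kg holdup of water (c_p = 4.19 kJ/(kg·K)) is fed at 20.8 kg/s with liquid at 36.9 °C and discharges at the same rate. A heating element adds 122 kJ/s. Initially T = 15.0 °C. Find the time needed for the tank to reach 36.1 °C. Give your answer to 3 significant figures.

Energy balance: M c_p dT/dt = ṁ c_p (T_in − T) + 122.
τ = M/ṁ = 133.17 s; T_ss = T_in + Q̇/(ṁ c_p) = 38.300 °C.
T(t) = T_ss + (T₀ − T_ss) e^(−t/τ). Set T = 36.1:
e^(−t/τ) = (36.1 − 38.300)/(15.0 − 38.300) = 0.094415
t = −133.17 · ln(0.094415) = 314.30 s.

314 s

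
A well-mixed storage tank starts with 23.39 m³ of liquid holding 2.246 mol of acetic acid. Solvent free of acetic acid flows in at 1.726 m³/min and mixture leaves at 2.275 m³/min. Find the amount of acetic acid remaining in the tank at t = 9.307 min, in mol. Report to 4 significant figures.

Let m(t) be the amount of acetic acid. Volume: V(t) = V₀ + (Q_in − Q_out) t = 23.39 − 0.549000 t; V(9.307) = 18.2805 m³.
Solute balance: dm/dt = 0 − Q_out C = −Q_out m/V(t).
dm/m = −Q_out dt/(V₀ − 0.549000 t); integrating gives ln(m/m₀) = −(Q_out/(Q_in−Q_out)) ln(V/V₀).
m = m₀ (V₀/V)^(Q_out/(Q_in−Q_out)) = 2.246 × (23.39/18.2805)^(-4.14390) = 0.808786 mol.

0.8088 mol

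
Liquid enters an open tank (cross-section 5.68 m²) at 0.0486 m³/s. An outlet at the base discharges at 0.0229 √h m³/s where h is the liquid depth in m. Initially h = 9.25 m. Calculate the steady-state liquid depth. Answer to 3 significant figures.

Accumulation of liquid (constant cross-section A): A dh/dt = Q_in − 0.0229 √h. At steady state dh/dt = 0:
Q_in = 0.0229 √h_ss ⇒ √h_ss = 0.0486/0.0229 = 2.1223.
h_ss = 2.1223² = 4.5040 m. (Since h₀ = 9.25 m > h_ss, the level will fall toward this value.)

4.50 m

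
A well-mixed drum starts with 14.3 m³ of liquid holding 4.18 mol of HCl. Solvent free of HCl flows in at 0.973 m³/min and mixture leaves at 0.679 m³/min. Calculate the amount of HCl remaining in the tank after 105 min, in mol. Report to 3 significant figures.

Total volume: dV/dt = Q_in − Q_out = 0.29400 m³/min, so V(t) = 14.3 + 0.29400 t and V(105) = 45.170 m³.
Solute balance: dm/dt = 0 − Q_out C = −Q_out m/V(t).
dm/m = −Q_out dt/(V₀ + 0.29400 t); integrating gives ln(m/m₀) = −(Q_out/(Q_in−Q_out)) ln(V/V₀).
m = m₀ (V₀/V)^(Q_out/(Q_in−Q_out)) = 4.18 × (14.3/45.170)^(2.3095) = 0.29345 mol.

0.293 mol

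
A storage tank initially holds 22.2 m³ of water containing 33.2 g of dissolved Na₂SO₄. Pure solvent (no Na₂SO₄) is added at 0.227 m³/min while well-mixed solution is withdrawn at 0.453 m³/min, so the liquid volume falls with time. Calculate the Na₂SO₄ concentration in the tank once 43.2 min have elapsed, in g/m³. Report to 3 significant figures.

0.836 g/m³

Let m(t) be the amount of Na₂SO₄. Volume: V(t) = V₀ + (Q_in − Q_out) t = 22.2 − 0.22600 t; V(43.2) = 12.437 m³.
No Na₂SO₄ enters, so dm/dt = −Q_out · (m/V).
Separate: dm/m = −Q_out dt/V(t) ⇒ ln(m/m₀) = −(Q_out/(Q_in−Q_out)) ln(V/V₀).
m = m₀ (V₀/V)^(Q_out/(Q_in−Q_out)) = 33.2 × (22.2/12.437)^(-2.0044) = 10.393 g.
C = m/V = 10.393/12.437 = 0.83566 g/m³.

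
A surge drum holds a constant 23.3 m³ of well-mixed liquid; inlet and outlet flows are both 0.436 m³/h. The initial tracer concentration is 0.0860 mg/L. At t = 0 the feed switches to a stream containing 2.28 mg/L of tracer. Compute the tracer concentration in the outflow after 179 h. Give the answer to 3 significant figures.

Accumulation = in − out for the solute gives V dC/dt = Q(C_in − C).
So dC/dt = (C_in − C)/τ with τ = V/Q = 23.3/0.436 = 53.440 h.
Solution: C(t) = C_in + (C₀ − C_in) e^(−t/τ).
C(179) = 2.28 + (0.0860 − 2.28)·e^(−179/53.440) = 2.28 + (-2.1940)·0.035101 = 2.2030 mg/L.

2.20 mg/L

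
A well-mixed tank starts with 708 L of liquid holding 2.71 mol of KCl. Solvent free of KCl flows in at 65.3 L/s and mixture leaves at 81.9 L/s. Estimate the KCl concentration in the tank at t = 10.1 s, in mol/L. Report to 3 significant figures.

0.00132 mol/L

Total volume: dV/dt = Q_in − Q_out = -16.600 L/s, so V(t) = 708 − 16.600 t and V(10.1) = 540.34 L.
No KCl enters, so dm/dt = −Q_out · (m/V).
dm/m = −Q_out dt/(V₀ − 16.600 t); integrating gives ln(m/m₀) = −(Q_out/(Q_in−Q_out)) ln(V/V₀).
m = m₀ (V₀/V)^(Q_out/(Q_in−Q_out)) = 2.71 × (708/540.34)^(-4.9337) = 0.71436 mol.
C = m/V = 0.71436/540.34 = 0.0013221 mol/L.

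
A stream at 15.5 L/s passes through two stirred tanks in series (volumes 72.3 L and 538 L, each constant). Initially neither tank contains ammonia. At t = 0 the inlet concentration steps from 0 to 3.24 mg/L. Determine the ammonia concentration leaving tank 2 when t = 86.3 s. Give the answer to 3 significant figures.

2.93 mg/L

Time constants: τᵢ = Vᵢ/Q for each well-mixed tank.
τ₁ = 72.3/15.5 = 4.6645 s; τ₂ = 538/15.5 = 34.710 s.
Solving the cascade with C₁(0)=C₂(0)=0 gives C₂(t) = C_in[1 − (τ₁ e^(−t/τ₁) − τ₂ e^(−t/τ₂))/(τ₁ − τ₂)].
At t = 86.3: e^(−t/τ₁) = 9.2247e-09, e^(−t/τ₂) = 0.083214.
C₂ = 3.24·[1 − (4.6645·9.2247e-09 − 34.710·0.083214)/(-30.045)] = 3.24·0.90387 = 2.9285 mg/L.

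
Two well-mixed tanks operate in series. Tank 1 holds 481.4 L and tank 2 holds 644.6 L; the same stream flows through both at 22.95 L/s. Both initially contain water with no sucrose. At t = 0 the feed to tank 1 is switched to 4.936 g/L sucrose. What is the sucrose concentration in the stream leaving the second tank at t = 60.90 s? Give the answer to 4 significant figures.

3.505 g/L

Species balance on tank i: dCᵢ/dt = (Cᵢ₋₁ − Cᵢ)/τᵢ with τᵢ = Vᵢ/Q.
τ₁ = 481.4/22.95 = 20.9760 s; τ₂ = 644.6/22.95 = 28.0871 s.
Solving the cascade with C₁(0)=C₂(0)=0 gives C₂(t) = C_in[1 − (τ₁ e^(−t/τ₁) − τ₂ e^(−t/τ₂))/(τ₁ − τ₂)].
At t = 60.90: e^(−t/τ₁) = 0.0548412, e^(−t/τ₂) = 0.114377.
C₂ = 4.936·[1 − (20.9760·0.0548412 − 28.0871·0.114377)/(-7.11111)] = 4.936·0.710005 = 3.50459 g/L.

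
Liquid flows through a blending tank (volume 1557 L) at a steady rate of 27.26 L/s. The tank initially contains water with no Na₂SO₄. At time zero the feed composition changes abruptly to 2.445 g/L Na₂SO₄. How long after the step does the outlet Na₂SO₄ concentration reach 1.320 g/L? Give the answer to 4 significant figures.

44.34 s

Mass balance on the solute (V constant): V dC/dt = Q(C_in − C), so τ = V/Q = 57.1167 s.
C(t) = C_in + (C₀ − C_in) e^(−t/τ). Set C = 1.320 and solve for t:
e^(−t/τ) = (C − C_in)/(C₀ − C_in) = (1.320 − 2.445)/(0 − 2.445) = 0.460123
t = −τ ln(…) = 57.1167 × 0.776262 = 44.3375 s.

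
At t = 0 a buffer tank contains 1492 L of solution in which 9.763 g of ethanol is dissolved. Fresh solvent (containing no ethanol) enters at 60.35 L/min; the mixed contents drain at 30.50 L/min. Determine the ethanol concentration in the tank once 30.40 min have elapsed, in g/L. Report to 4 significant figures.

Total volume: dV/dt = Q_in − Q_out = 29.8500 L/min, so V(t) = 1492 + 29.8500 t and V(30.40) = 2399.44 L.
Solute balance: dm/dt = 0 − Q_out C = −Q_out m/V(t).
dm/m = −Q_out dt/(V₀ + 29.8500 t); integrating gives ln(m/m₀) = −(Q_out/(Q_in−Q_out)) ln(V/V₀).
m = m₀ (V₀/V)^(Q_out/(Q_in−Q_out)) = 9.763 × (1492/2399.44)^(1.02178) = 6.00826 g.
C = m/V = 6.00826/2399.44 = 0.00250403 g/L.

0.002504 g/L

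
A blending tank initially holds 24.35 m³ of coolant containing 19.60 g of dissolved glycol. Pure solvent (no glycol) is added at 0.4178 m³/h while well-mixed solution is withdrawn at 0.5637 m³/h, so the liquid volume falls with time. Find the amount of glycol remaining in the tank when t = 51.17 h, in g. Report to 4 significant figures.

4.763 g

Let m(t) be the amount of glycol. Volume: V(t) = V₀ + (Q_in − Q_out) t = 24.35 − 0.145900 t; V(51.17) = 16.8843 m³.
Solute balance: dm/dt = 0 − Q_out C = −Q_out m/V(t).
Separate: dm/m = −Q_out dt/V(t) ⇒ ln(m/m₀) = −(Q_out/(Q_in−Q_out)) ln(V/V₀).
m = m₀ (V₀/V)^(Q_out/(Q_in−Q_out)) = 19.60 × (24.35/16.8843)^(-3.86361) = 4.76301 g.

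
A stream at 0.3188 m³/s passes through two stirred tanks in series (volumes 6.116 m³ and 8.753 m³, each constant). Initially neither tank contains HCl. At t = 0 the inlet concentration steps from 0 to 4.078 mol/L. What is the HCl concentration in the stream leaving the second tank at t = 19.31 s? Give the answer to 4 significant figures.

Each tank obeys Vᵢ dCᵢ/dt = Q(Cᵢ₋₁ − Cᵢ), so τᵢ = Vᵢ/Q.
τ₁ = 6.116/0.3188 = 19.1844 s; τ₂ = 8.753/0.3188 = 27.4561 s.
Tank 1: C₁ = C_in(1 − e^(−t/τ₁)). Tank 2 (τ₁ ≠ τ₂): C₂ = C_in[1 − (τ₁ e^(−t/τ₁) − τ₂ e^(−t/τ₂))/(τ₁ − τ₂)].
At t = 19.31: e^(−t/τ₁) = 0.365480, e^(−t/τ₂) = 0.494947.
C₂ = 4.078·[1 − (19.1844·0.365480 − 27.4561·0.494947)/(-8.27164)] = 4.078·0.204780 = 0.835091 mol/L.

0.8351 mol/L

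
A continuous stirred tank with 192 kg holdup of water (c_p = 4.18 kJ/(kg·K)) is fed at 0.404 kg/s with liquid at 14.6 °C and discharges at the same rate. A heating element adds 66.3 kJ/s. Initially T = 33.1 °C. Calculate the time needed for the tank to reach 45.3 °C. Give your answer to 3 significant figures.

First-law balance (no shaft work): M c_p dT/dt = ṁ c_p (T_in − T) + 66.3.
τ = M/ṁ = 475.25 s; T_ss = T_in + Q̇/(ṁ c_p) = 53.861 °C.
T(t) = T_ss + (T₀ − T_ss) e^(−t/τ). Set T = 45.3:
e^(−t/τ) = (45.3 − 53.861)/(33.1 − 53.861) = 0.41235
t = −475.25 · ln(0.41235) = 421.02 s.

421 s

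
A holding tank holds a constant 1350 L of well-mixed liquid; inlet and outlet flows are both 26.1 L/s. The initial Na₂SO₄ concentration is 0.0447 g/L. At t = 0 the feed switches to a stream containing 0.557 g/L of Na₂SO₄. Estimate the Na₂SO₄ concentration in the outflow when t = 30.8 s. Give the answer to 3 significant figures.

0.275 g/L

Accumulation = in − out for the solute gives V dC/dt = Q(C_in − C).
Rewrite as dC/dt + C/τ = C_in/τ, τ = V/Q = 51.724 s.
Integrating: C(t) = C_in + (C₀ − C_in) e^(−t/τ).
C(30.8) = 0.557 + (0.0447 − 0.557)·e^(−30.8/51.724) = 0.557 + (-0.51230)·0.55131 = 0.27457 g/L.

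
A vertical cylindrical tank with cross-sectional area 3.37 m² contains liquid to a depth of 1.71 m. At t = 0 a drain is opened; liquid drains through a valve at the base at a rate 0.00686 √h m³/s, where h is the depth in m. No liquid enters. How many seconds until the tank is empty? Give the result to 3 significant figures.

With no inflow, A dh/dt = −0.00686 √h.
Separate and integrate: 2(√h − √h₀) = −(0.00686/A) t.
Set h = 0: 2√h₀ = (0.00686/A) t_empty ⇒ t_empty = 2A√h₀/0.00686.
t_empty = 2·3.37·√1.71/0.00686 = 6.7400·1.3077/0.00686 = 1284.8 s.

1280 s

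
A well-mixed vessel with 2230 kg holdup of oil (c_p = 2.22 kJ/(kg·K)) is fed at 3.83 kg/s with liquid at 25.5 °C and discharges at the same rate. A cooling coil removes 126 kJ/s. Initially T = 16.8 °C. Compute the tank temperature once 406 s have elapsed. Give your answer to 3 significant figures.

Energy balance: M c_p dT/dt = ṁ c_p (T_in − T) − 126.
τ = M/ṁ = 582.25 s; T_ss = T_in − Q̇/(ṁ c_p) = 25.5 − 126/(3.83·2.22) = 10.681 °C.
Solution: T(t) = T_ss + (T₀ − T_ss) e^(−t/τ).
T(406) = 10.681 + (6.1190)·e^(−406/582.25) = 10.681 + (6.1190)·0.49793 = 13.728 °C.

13.7 °C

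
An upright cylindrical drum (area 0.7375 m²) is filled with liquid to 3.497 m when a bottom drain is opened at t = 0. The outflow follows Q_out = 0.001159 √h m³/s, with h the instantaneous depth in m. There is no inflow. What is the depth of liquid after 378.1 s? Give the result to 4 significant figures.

With no inflow, A dh/dt = −0.001159 √h.
This is separable: 2 d(√h)/dt = −0.001159/A, so √h = √h₀ − (0.001159/(2A)) t.
√h = √3.497 − 0.001159·378.1/(2·0.7375) = 1.87003 − 0.297097 = 1.57293.
h = 1.57293² = 2.47411 m.

2.474 m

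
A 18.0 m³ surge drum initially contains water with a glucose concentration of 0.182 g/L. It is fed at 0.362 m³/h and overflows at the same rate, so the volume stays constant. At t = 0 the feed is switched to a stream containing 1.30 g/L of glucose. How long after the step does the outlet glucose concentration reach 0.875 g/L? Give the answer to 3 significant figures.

48.1 h

Species balance on the tank: V dC/dt = Q(C_in − C), so τ = V/Q = 49.724 h.
C(t) = C_in + (C₀ − C_in) e^(−t/τ). Set C = 0.875 and solve for t:
e^(−t/τ) = (C − C_in)/(C₀ − C_in) = (0.875 − 1.30)/(0.182 − 1.30) = 0.38014
t = −τ ln(…) = 49.724 × 0.96721 = 48.093 h.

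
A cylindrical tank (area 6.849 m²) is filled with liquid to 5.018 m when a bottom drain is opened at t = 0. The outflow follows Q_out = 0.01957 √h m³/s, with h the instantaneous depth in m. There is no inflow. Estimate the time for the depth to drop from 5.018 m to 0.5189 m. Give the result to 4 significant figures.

1064 s

Volume balance on the tank: A dh/dt = −0.01957 √h.
This is separable: 2 d(√h)/dt = −0.01957/A, so √h = √h₀ − (0.01957/(2A)) t.
t = 2A(√h₀ − √h)/0.01957 = 2·6.849·(√5.018 − √0.5189)/0.01957
  = 13.6980 × (2.24009 − 0.720347) / 0.01957 = 1063.74 s.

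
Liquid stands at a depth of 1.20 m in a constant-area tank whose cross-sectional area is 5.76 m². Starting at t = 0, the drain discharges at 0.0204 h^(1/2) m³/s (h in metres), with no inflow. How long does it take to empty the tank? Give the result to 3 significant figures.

Volume balance on the tank: A dh/dt = −0.0204 √h.
∫ h^(−1/2) dh = −(0.0204/A) ∫ dt, giving 2√h = 2√h₀ − (0.0204/A) t.
Set h = 0: 2√h₀ = (0.0204/A) t_empty ⇒ t_empty = 2A√h₀/0.0204.
t_empty = 2·5.76·√1.20/0.0204 = 11.520·1.0954/0.0204 = 618.60 s.

619 s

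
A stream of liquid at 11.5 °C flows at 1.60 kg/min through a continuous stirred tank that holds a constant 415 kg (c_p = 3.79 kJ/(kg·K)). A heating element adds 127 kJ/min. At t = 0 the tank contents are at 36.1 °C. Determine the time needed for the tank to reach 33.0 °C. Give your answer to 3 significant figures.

M c_p dT/dt = ṁ c_p (T_in − T) + Q̇.
τ = M/ṁ = 259.38 min; T_ss = T_in + Q̇/(ṁ c_p) = 32.443 °C.
T(t) = T_ss + (T₀ − T_ss) e^(−t/τ). Set T = 33.0:
e^(−t/τ) = (33.0 − 32.443)/(36.1 − 32.443) = 0.15225
t = −259.38 · ln(0.15225) = 488.21 min.

488 min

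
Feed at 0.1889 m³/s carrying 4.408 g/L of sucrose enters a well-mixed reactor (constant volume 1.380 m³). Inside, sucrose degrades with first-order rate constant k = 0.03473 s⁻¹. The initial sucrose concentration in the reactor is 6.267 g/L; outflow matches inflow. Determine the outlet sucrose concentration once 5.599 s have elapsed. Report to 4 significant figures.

4.568 g/L

Accumulation = in − out − consumed: V dC/dt = Q C_in − Q C − k V C.
dC/dt = (Q/V) C_in − (Q/V + k) C; effective rate a = Q/V + k = 0.136884 + 0.03473 = 0.171614 s⁻¹.
C_ss = Q C_in/(Q + kV) = 3.51594 g/L; C(t) = C_ss + (C₀ − C_ss) e^(−a t).
C(5.599) = 3.51594 + (2.75106)·e^(−0.171614·5.599) = 3.51594 + (2.75106)·0.382561 = 4.56839 g/L.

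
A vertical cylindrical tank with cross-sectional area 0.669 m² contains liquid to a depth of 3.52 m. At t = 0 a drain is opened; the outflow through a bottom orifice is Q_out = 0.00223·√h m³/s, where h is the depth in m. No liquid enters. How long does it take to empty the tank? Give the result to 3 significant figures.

1130 s

Unsteady balance on liquid volume: A dh/dt = −0.00223 √h.
∫ h^(−1/2) dh = −(0.00223/A) ∫ dt, giving 2√h = 2√h₀ − (0.00223/A) t.
Tank is empty when √h = 0: t_empty = 2A√h₀/0.00223.
t_empty = 2·0.669·√3.52/0.00223 = 1.3380·1.8762/0.00223 = 1125.7 s.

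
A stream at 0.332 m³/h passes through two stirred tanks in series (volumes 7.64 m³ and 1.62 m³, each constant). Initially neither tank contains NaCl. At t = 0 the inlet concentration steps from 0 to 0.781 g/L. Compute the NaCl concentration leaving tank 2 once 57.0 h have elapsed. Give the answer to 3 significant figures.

Each tank obeys Vᵢ dCᵢ/dt = Q(Cᵢ₋₁ − Cᵢ), so τᵢ = Vᵢ/Q.
τ₁ = 7.64/0.332 = 23.012 h; τ₂ = 1.62/0.332 = 4.8795 h.
Solving the cascade with C₁(0)=C₂(0)=0 gives C₂(t) = C_in[1 − (τ₁ e^(−t/τ₁) − τ₂ e^(−t/τ₂))/(τ₁ − τ₂)].
At t = 57.0: e^(−t/τ₁) = 0.083998, e^(−t/τ₂) = 8.4488e-06.
C₂ = 0.781·[1 − (23.012·0.083998 − 4.8795·8.4488e-06)/(18.133)] = 0.781·0.89340 = 0.69775 g/L.

0.698 g/L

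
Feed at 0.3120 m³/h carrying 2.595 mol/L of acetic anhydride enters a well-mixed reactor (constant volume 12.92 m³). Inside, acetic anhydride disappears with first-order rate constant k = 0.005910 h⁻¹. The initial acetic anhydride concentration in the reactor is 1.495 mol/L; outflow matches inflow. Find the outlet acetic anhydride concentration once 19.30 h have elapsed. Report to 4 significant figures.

1.755 mol/L

Accumulation = in − out − consumed: V dC/dt = Q C_in − Q C − k V C.
dC/dt = (Q/V) C_in − (Q/V + k) C; effective rate a = Q/V + k = 0.0241486 + 0.005910 = 0.0300586 h⁻¹.
C_ss = Q C_in/(Q + kV) = 2.08478 mol/L; C(t) = C_ss + (C₀ − C_ss) e^(−a t).
C(19.30) = 2.08478 + (-0.589782)·e^(−0.0300586·19.30) = 2.08478 + (-0.589782)·0.559825 = 1.75461 mol/L.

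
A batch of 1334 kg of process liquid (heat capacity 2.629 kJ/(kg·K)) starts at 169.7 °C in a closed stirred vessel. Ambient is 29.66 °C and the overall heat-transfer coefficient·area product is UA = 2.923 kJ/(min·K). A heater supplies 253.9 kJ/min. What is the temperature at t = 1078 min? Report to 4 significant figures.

First-law balance (no shaft work): M c_p dT/dt = −UA(T − T_amb) + Q̇.
dT/dt = (T_ss − T)/τ with T_ss = T_amb + Q̇/UA = 29.66 + 253.9/2.923 = 116.523 °C, τ = M c_p/UA = 1334·2.629/2.923 = 1199.82 min.
Integrating: T(t) = T_ss + (T₀ − T_ss) e^(−t/τ).
T(1078) = 116.523 + (53.1772)·0.407194 = 138.176 °C.

138.2 °C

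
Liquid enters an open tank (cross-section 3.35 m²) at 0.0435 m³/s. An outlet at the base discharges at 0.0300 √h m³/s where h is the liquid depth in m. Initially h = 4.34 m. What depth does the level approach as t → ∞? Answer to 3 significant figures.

Accumulation of liquid (constant cross-section A): A dh/dt = Q_in − 0.0300 √h. At steady state dh/dt = 0:
Q_in = 0.0300 √h_ss ⇒ √h_ss = 0.0435/0.0300 = 1.4500.
h_ss = 1.4500² = 2.1025 m. (Since h₀ = 4.34 m > h_ss, the level will fall toward this value.)

2.10 m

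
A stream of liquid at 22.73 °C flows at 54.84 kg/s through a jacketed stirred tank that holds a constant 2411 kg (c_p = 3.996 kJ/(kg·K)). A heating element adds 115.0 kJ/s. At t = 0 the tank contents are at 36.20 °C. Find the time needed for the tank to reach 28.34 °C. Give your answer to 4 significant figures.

M c_p dT/dt = ṁ c_p (T_in − T) + Q̇.
τ = M/ṁ = 43.9643 s; T_ss = T_in + Q̇/(ṁ c_p) = 23.2548 °C.
T(t) = T_ss + (T₀ − T_ss) e^(−t/τ). Set T = 28.34:
e^(−t/τ) = (28.34 − 23.2548)/(36.20 − 23.2548) = 0.392826
t = −43.9643 · ln(0.392826) = 41.0797 s.

41.08 s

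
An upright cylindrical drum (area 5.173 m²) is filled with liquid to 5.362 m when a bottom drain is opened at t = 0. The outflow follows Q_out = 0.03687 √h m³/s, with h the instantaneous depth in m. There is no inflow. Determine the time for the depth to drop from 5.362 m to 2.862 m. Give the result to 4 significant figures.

Mass balance (ρ constant): A dh/dt = −0.03687 √h.
Separate and integrate: 2(√h − √h₀) = −(0.03687/A) t.
t = 2A(√h₀ − √h)/0.03687 = 2·5.173·(√5.362 − √2.862)/0.03687
  = 10.3460 × (2.31560 − 1.69174) / 0.03687 = 175.058 s.

175.1 s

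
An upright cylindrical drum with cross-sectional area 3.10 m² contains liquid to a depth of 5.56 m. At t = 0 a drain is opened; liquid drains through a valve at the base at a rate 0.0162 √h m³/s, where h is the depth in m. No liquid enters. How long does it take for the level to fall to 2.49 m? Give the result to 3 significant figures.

299 s

Unsteady balance on liquid volume: A dh/dt = −0.0162 √h.
Separate and integrate: 2(√h − √h₀) = −(0.0162/A) t.
t = 2A(√h₀ − √h)/0.0162 = 2·3.10·(√5.56 − √2.49)/0.0162
  = 6.2000 × (2.3580 − 1.5780) / 0.0162 = 298.52 s.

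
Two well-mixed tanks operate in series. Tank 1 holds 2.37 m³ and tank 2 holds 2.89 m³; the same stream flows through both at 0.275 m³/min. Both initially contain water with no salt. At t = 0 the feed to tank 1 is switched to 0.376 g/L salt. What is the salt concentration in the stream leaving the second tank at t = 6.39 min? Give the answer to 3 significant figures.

Time constants: τᵢ = Vᵢ/Q for each well-mixed tank.
τ₁ = 2.37/0.275 = 8.6182 min; τ₂ = 2.89/0.275 = 10.509 min.
Tank 1: C₁ = C_in(1 − e^(−t/τ₁)). Tank 2 (τ₁ ≠ τ₂): C₂ = C_in[1 − (τ₁ e^(−t/τ₁) − τ₂ e^(−t/τ₂))/(τ₁ − τ₂)].
At t = 6.39: e^(−t/τ₁) = 0.47642, e^(−t/τ₂) = 0.54441.
C₂ = 0.376·[1 − (8.6182·0.47642 − 10.509·0.54441)/(-1.8909)] = 0.376·0.14569 = 0.054779 g/L.

0.0548 g/L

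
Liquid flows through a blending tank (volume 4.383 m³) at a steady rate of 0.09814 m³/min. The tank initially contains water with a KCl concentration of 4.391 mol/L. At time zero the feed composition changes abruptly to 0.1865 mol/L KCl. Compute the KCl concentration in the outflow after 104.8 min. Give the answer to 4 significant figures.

0.5889 mol/L

Transient balance on the dissolved component: V dC/dt = Q(C_in − C).
Rewrite as dC/dt + C/τ = C_in/τ, τ = V/Q = 44.6607 min.
Solution: C(t) = C_in + (C₀ − C_in) e^(−t/τ).
C(104.8) = 0.1865 + (4.391 − 0.1865)·e^(−104.8/44.6607) = 0.1865 + (4.20450)·0.0956956 = 0.588852 mol/L.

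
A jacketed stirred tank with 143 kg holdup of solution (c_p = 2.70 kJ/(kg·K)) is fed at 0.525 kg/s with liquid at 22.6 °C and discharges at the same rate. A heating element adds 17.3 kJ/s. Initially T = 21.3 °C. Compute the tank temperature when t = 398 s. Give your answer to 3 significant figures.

Unsteady energy balance on the tank contents: M c_p dT/dt = ṁ c_p (T_in − T) + 17.3.
Rearrange: dT/dt = (T_ss − T)/τ with τ = M/ṁ = 272.38 s and T_ss = T_in + Q̇/(ṁ c_p) = 34.805 °C.
T approaches T_ss exponentially: T(t) = T_ss + (T₀ − T_ss) e^(−t/τ).
T(398) = 34.805 + (-13.505)·e^(−398/272.38) = 34.805 + (-13.505)·0.23196 = 31.672 °C.

31.7 °C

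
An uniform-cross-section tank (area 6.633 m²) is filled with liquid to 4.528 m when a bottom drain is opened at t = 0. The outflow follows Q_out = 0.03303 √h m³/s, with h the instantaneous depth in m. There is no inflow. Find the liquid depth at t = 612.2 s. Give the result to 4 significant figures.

0.3644 m

Mass balance (ρ constant): A dh/dt = −0.03303 √h.
Separate and integrate: 2(√h − √h₀) = −(0.03303/A) t.
√h = √4.528 − 0.03303·612.2/(2·6.633) = 2.12791 − 1.52427 = 0.603640.
h = 0.603640² = 0.364381 m.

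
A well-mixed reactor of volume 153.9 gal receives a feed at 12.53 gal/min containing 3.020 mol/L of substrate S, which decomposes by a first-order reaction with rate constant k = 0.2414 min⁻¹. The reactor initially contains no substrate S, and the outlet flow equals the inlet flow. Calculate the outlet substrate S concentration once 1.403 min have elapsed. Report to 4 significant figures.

0.2774 mol/L

Species balance: V dC/dt = Q C_in − Q C − k V C.
dC/dt = (Q/V) C_in − (Q/V + k) C; effective rate a = Q/V + k = 0.0814165 + 0.2414 = 0.322817 min⁻¹.
C_ss = Q C_in/(Q + kV) = 0.761664 mol/L; C(t) = C_ss + (C₀ − C_ss) e^(−a t).
C(1.403) = 0.761664 + (-0.761664)·e^(−0.322817·1.403) = 0.761664 + (-0.761664)·0.635774 = 0.277418 mol/L.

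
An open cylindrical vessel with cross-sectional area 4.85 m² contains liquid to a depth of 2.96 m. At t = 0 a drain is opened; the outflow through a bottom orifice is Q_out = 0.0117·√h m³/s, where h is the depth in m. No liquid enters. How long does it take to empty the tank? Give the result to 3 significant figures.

1430 s

With no inflow, A dh/dt = −0.0117 √h.
Separate and integrate: 2(√h − √h₀) = −(0.0117/A) t.
Tank is empty when √h = 0: t_empty = 2A√h₀/0.0117.
t_empty = 2·4.85·√2.96/0.0117 = 9.7000·1.7205/0.0117 = 1426.4 s.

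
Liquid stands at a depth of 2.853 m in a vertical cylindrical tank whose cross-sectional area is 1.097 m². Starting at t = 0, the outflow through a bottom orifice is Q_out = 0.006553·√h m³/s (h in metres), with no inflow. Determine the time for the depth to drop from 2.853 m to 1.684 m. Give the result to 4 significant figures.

131.0 s

Accumulation of liquid (constant cross-section A): A dh/dt = −0.006553 √h.
∫ h^(−1/2) dh = −(0.006553/A) ∫ dt, giving 2√h = 2√h₀ − (0.006553/A) t.
t = 2A(√h₀ − √h)/0.006553 = 2·1.097·(√2.853 − √1.684)/0.006553
  = 2.19400 × (1.68908 − 1.29769) / 0.006553 = 131.041 s.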